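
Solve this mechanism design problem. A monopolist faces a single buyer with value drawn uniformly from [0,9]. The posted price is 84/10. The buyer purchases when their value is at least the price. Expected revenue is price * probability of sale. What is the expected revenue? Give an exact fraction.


Step 1: Posted price r = 42/5, value support [0,9]
Step 2: P(v >= r) = (9 - 42/5)/9 = 1/15
Step 3: Expected revenue = r * P(v >= r) = 42/5 * 1/15
Step 4: Revenue = 14/25

14/25


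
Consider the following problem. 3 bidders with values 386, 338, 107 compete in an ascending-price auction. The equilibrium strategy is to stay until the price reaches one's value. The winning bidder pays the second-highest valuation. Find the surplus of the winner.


Step 1: Identify the highest value: 386
Step 2: Identify the second-highest value: 338
Step 3: The final price = second-highest value = 338
Step 4: Surplus = 386 - 338 = 48

48


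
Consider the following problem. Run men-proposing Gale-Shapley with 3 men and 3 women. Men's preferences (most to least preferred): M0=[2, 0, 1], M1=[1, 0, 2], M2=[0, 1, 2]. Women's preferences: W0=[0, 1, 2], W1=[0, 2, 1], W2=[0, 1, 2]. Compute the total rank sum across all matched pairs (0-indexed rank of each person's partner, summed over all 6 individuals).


Step 1: Run Gale-Shapley (men propose, women hold best offer):
  M0 proposes to W2; she accepts
  M1 proposes to W1; she accepts
  M2 proposes to W0; she accepts
Step 2: Final matching: W0-M2, W1-M1, W2-M0
Step 3: 0-indexed ranks (man's rank of his match, then woman's): 0 + 2 + 0 + 2 + 0 + 0
Step 4: Total rank sum = 4

4


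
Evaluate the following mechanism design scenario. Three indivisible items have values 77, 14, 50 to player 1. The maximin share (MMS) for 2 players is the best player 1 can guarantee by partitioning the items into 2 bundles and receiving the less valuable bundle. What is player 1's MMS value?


Step 1: Item values = 77, 14, 50
Step 2: Enumerate all 2-bundle partitions and take the smaller bundle:
  Partition 1: {77} vs {14,50} -> bundles 77, 64; min = 64
  Partition 2: {14} vs {77,50} -> bundles 14, 127; min = 14
  Partition 3: {50} vs {77,14} -> bundles 50, 91; min = 50
Step 3: MMS = max(64, 14, 50) = 64

64


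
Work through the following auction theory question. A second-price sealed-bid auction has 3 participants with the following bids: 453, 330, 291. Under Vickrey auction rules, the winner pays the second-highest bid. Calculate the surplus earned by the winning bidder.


Step 1: Sort bids in descending order: 453, 330, 291
Step 2: The winning bid is the highest: 453
Step 3: The payment equals the second-highest bid: 330
Step 4: Surplus = winner's bid - payment = 453 - 330 = 123

123


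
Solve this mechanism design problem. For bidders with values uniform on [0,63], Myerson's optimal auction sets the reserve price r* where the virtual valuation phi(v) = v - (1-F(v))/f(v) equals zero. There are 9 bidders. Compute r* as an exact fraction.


Step 1: For U[0,63], F(v) = v/63 and f(v) = 1/63
Step 2: phi(v) = v - (1 - v/63)/(1/63) = v - (63 - v) = 2v - 63
Step 3: Set phi(r*) = 0: 2r* - 63 = 0
Step 4: r* = 63/2 (the number of bidders n = 9 does not enter)

63/2


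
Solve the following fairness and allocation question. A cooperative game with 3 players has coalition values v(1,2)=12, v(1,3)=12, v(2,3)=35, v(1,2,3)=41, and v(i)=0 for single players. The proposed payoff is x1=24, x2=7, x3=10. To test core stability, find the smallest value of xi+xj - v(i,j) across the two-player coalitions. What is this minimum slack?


Step 1: Slack for coalition (1,2): x1+x2 - v12 = 31 - 12 = 19
Step 2: Slack for coalition (1,3): x1+x3 - v13 = 34 - 12 = 22
Step 3: Slack for coalition (2,3): x2+x3 - v23 = 17 - 35 = -18
Step 4: Minimum slack = min(19, 22, -18) = -18, attained by (2,3); coalition (2,3) can block (slack < 0), so the allocation is not in the core

-18


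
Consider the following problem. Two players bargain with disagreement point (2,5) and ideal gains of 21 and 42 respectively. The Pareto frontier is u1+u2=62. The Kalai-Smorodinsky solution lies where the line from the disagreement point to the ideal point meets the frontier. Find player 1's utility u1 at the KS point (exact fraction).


Step 1: At the KS point, (u1-d1)/r1 = (u2-d2)/r2 = t and u1+u2 = 62
Step 2: u1 = d1 + r1*t and u2 = d2 + r2*t, so (d1 + r1*t) + (d2 + r2*t) = 62
Step 3: t = (62 - 2 - 5)/(21 + 42) = 55/63
Step 4: u1 = d1 + r1*t = 2 + 21 * 55/63 = 61/3
Step 5: (Check: u2 = d2 + r2*t = 125/3; u1+u2 = 61/3 + 125/3 = 62, on the frontier.)

61/3


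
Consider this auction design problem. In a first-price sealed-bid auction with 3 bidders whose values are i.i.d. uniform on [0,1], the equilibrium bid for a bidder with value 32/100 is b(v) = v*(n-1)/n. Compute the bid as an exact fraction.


Step 1: The symmetric BNE bidding function is b(v) = v * (n-1) / n
Step 2: Substitute v = 8/25 and n = 3
Step 3: b = 8/25 * 2/3
Step 4: b = 16/75

16/75


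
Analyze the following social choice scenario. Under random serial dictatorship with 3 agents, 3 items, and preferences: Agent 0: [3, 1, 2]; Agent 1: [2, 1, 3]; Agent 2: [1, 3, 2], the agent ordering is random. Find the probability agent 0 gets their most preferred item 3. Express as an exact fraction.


Step 1: Agent 0 wants item 3
Step 2: There are 6 possible orderings of agents
Step 3: In 6 orderings, agent 0 gets item 3
Step 4: Probability = 6/6 = 1

1


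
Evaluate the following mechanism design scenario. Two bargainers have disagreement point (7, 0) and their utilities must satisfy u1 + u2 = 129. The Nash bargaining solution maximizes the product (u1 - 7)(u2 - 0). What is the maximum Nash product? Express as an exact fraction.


Step 1: The Nash solution splits surplus symmetrically above the disagreement point
Step 2: u1 = (total + d1 - d2)/2 = (129 + 7 - 0)/2 = 68
Step 3: u2 = (total - d1 + d2)/2 = (129 - 7 + 0)/2 = 61
Step 4: Nash product = (68 - 7) * (61 - 0)
Step 5: = 61 * 61 = 3721

3721


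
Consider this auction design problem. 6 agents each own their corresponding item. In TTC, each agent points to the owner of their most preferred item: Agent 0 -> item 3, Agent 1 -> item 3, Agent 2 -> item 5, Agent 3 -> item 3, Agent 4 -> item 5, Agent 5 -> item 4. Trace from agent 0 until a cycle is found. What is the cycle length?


Step 1: Trace the pointer graph from agent 0: 0 -> 3 -> 3
Step 2: A cycle is detected when we revisit agent 3
Step 3: The cycle is: 3 -> 3
Step 4: Cycle length = 1

1


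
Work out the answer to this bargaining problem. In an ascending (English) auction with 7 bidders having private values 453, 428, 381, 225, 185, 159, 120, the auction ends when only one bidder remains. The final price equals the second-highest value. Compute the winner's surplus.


Step 1: Identify the highest value: 453
Step 2: Identify the second-highest value: 428
Step 3: The final price = second-highest value = 428
Step 4: Surplus = 453 - 428 = 25

25


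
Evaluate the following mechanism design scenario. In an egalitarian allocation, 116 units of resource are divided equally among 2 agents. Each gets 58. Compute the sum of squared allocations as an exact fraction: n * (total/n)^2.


Step 1: Each agent's share = 116/2 = 58
Step 2: Square of each share = (58)^2 = 3364
Step 3: Sum of squares = 2 * 3364 = 6728

6728


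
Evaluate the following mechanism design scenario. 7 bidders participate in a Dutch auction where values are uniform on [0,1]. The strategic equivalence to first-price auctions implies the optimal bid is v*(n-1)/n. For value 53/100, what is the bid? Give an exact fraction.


Step 1: Dutch auctions are strategically equivalent to first-price auctions
Step 2: The equilibrium bid is b(v) = v*(n-1)/n
Step 3: b = 53/100 * 6/7
Step 4: b = 159/350

159/350


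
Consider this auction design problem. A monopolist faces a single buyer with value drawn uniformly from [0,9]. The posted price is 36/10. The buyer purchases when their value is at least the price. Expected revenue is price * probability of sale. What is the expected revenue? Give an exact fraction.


Step 1: Posted price r = 18/5, value support [0,9]
Step 2: P(v >= r) = (9 - 18/5)/9 = 3/5
Step 3: Expected revenue = r * P(v >= r) = 18/5 * 3/5
Step 4: Revenue = 54/25

54/25


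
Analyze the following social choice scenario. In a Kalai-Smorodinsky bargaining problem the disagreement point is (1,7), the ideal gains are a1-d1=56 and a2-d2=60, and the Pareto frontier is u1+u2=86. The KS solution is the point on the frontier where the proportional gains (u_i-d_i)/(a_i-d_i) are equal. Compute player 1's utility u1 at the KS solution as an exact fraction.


Step 1: At the KS point, (u1-d1)/r1 = (u2-d2)/r2 = t and u1+u2 = 86
Step 2: u1 = d1 + r1*t and u2 = d2 + r2*t, so (d1 + r1*t) + (d2 + r2*t) = 86
Step 3: t = (86 - 1 - 7)/(56 + 60) = 78/116 = 39/58
Step 4: u1 = d1 + r1*t = 1 + 56 * 39/58 = 1121/29
Step 5: (Check: u2 = d2 + r2*t = 1373/29; u1+u2 = 1121/29 + 1373/29 = 86, on the frontier.)

1121/29


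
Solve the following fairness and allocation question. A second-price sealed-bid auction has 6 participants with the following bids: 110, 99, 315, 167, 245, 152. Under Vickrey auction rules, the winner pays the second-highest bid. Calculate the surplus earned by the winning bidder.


Step 1: Sort bids in descending order: 315, 245, 167, 152, 110, 99
Step 2: The winning bid is the highest: 315
Step 3: The payment equals the second-highest bid: 245
Step 4: Surplus = winner's bid - payment = 315 - 245 = 70

70


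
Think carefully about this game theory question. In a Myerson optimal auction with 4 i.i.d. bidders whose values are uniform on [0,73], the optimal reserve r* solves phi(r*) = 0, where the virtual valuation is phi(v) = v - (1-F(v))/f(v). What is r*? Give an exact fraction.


Step 1: For U[0,73], F(v) = v/73 and f(v) = 1/73
Step 2: phi(v) = v - (1 - v/73)/(1/73) = v - (73 - v) = 2v - 73
Step 3: Set phi(r*) = 0: 2r* - 73 = 0
Step 4: r* = 73/2 (the number of bidders n = 4 does not enter)

73/2


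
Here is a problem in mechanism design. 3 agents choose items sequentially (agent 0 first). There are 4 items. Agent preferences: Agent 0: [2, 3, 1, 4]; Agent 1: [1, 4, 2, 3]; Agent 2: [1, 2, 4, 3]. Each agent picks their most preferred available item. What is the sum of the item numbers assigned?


Step 1: Agent 0 picks item 2
Step 2: Agent 1 picks item 1
Step 3: Agent 2 picks item 4
Step 4: Sum = 2 + 1 + 4 = 7

7


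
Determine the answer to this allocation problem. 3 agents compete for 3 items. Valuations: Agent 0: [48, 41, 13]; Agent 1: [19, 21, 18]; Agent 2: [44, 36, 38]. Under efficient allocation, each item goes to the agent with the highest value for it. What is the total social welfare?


Step 1: For each item, find the maximum value among all agents.
Step 2: Item 0 -> Agent 0 (value 48)
Step 3: Item 1 -> Agent 0 (value 41)
Step 4: Item 2 -> Agent 2 (value 38)
Step 5: Total welfare = 48 + 41 + 38 = 127

127


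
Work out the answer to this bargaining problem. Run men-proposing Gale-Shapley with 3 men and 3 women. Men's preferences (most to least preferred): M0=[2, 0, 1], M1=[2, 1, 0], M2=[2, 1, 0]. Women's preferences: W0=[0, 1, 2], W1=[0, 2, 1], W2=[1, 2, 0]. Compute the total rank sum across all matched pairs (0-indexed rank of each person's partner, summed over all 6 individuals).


Step 1: Run Gale-Shapley (men propose, women hold best offer):
  M0 proposes to W2; she accepts
  M1 proposes to W2; she switches from M0
  M2 proposes to W2; rejected
  M2 proposes to W1; she accepts
  M0 proposes to W0; she accepts
Step 2: Final matching: W0-M0, W1-M2, W2-M1
Step 3: 0-indexed ranks (man's rank of his match, then woman's): 1 + 0 + 1 + 1 + 0 + 0
Step 4: Total rank sum = 3

3


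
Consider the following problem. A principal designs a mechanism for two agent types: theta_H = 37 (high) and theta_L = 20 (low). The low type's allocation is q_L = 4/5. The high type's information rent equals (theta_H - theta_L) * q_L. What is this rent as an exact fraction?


Step 1: theta_H - theta_L = 37 - 20 = 17
Step 2: Information rent = (theta_H - theta_L) * q_L
Step 3: = 17 * 4/5
Step 4: = 68/5

68/5


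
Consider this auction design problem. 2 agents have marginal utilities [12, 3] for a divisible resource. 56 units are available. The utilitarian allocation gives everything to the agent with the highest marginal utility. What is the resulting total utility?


Step 1: The marginal utilities are [12, 3]
Step 2: The highest marginal utility is 12
Step 3: All 56 units go to that agent
Step 4: Total utility = 12 * 56 = 672

672


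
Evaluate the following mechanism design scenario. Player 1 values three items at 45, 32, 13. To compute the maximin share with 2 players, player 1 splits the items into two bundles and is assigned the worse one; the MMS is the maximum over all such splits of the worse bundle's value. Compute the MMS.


Step 1: Item values = 45, 32, 13
Step 2: Enumerate all 2-bundle partitions and take the smaller bundle:
  Partition 1: {45} vs {32,13} -> bundles 45, 45; min = 45
  Partition 2: {32} vs {45,13} -> bundles 32, 58; min = 32
  Partition 3: {13} vs {45,32} -> bundles 13, 77; min = 13
Step 3: MMS = max(45, 32, 13) = 45

45


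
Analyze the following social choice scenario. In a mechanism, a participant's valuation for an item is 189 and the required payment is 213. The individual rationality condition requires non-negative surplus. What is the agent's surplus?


Step 1: Surplus = value - payment = 189 - 213 = -24
Step 2: IR is violated (surplus < 0)

-24


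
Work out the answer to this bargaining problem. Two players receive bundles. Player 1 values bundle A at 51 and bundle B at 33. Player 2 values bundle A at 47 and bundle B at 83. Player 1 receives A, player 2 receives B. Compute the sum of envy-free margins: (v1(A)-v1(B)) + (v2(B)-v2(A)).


Step 1: Player 1's margin = v1(A) - v1(B) = 51 - 33 = 18
Step 2: Player 2's margin = v2(B) - v2(A) = 83 - 47 = 36
Step 3: Total margin = 18 + 36 = 54

54


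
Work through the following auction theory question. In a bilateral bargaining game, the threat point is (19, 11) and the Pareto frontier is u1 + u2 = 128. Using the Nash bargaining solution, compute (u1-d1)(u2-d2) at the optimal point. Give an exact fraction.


Step 1: The Nash solution splits surplus symmetrically above the disagreement point
Step 2: u1 = (total + d1 - d2)/2 = (128 + 19 - 11)/2 = 68
Step 3: u2 = (total - d1 + d2)/2 = (128 - 19 + 11)/2 = 60
Step 4: Nash product = (68 - 19) * (60 - 11)
Step 5: = 49 * 49 = 2401

2401


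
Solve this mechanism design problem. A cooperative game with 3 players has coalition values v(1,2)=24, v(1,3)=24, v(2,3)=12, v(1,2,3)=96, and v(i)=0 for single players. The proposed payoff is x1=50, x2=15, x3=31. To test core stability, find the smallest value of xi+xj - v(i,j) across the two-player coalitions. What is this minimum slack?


Step 1: Slack for coalition (1,2): x1+x2 - v12 = 65 - 24 = 41
Step 2: Slack for coalition (1,3): x1+x3 - v13 = 81 - 24 = 57
Step 3: Slack for coalition (2,3): x2+x3 - v23 = 46 - 12 = 34
Step 4: Minimum slack = min(41, 57, 34) = 34, attained by (2,3); no pair can gain by deviating, so the allocation is in the core

34


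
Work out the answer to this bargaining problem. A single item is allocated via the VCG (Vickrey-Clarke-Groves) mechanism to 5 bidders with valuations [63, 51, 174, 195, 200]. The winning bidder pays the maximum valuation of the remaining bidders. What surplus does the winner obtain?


Step 1: The winner is the agent with the highest value: agent 4 with value 200
Step 2: Values of other agents: [63, 51, 174, 195]
Step 3: VCG payment = max of others' values = 195
Step 4: Surplus = 200 - 195 = 5

5


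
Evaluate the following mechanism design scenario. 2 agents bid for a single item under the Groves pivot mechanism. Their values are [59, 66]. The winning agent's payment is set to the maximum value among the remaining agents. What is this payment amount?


Step 1: The efficient winner is agent 1 with value 66
Step 2: Other agents' values: [59]
Step 3: Pivot payment = max(others) = 59
Step 4: The winner pays 59

59


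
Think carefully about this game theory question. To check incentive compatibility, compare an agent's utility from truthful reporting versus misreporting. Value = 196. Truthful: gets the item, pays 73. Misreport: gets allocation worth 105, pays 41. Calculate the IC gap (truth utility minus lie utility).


Step 1: U(truth) = value - payment = 196 - 73 = 123
Step 2: U(lie) = allocation - payment = 105 - 41 = 64
Step 3: IC gap = 123 - 64 = 59

59


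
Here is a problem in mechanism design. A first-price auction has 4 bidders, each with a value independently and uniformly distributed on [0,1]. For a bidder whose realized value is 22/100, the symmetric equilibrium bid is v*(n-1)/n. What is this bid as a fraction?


Step 1: The symmetric BNE bidding function is b(v) = v * (n-1) / n
Step 2: Substitute v = 11/50 and n = 4
Step 3: b = 11/50 * 3/4
Step 4: b = 33/200

33/200


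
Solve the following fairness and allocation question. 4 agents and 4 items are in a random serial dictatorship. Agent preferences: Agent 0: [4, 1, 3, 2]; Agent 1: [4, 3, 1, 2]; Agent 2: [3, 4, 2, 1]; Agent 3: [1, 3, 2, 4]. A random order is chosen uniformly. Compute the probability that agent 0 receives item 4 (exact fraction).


Step 1: Agent 0 wants item 4
Step 2: There are 24 possible orderings of agents
Step 3: In 12 orderings, agent 0 gets item 4
Step 4: Probability = 12/24 = 1/2

1/2


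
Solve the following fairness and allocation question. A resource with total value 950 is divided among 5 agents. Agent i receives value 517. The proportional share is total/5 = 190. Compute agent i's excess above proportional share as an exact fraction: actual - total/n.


Step 1: Proportional share = 950/5 = 190
Step 2: Agent's actual allocation = 517
Step 3: Excess = 517 - 190 = 327

327


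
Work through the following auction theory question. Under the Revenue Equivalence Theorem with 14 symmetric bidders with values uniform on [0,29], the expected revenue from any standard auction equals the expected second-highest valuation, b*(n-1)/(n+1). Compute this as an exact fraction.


Step 1: By Revenue Equivalence, expected revenue = b*(n-1)/(n+1)
Step 2: Substituting n = 14, b = 29
Step 3: Revenue = 29*(14-1)/(14+1) = 29*13/15
Step 4: Revenue = 377/15

377/15


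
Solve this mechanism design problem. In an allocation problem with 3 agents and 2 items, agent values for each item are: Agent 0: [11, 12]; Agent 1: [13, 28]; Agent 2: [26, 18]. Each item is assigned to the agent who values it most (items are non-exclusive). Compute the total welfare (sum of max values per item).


Step 1: For each item, find the maximum value among all agents.
Step 2: Item 0 -> Agent 2 (value 26)
Step 3: Item 1 -> Agent 1 (value 28)
Step 4: Total welfare = 26 + 28 = 54

54


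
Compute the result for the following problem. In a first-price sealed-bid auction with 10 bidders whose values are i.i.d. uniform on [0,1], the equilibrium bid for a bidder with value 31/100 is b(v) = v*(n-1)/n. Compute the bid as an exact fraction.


Step 1: The symmetric BNE bidding function is b(v) = v * (n-1) / n
Step 2: Substitute v = 31/100 and n = 10
Step 3: b = 31/100 * 9/10
Step 4: b = 279/1000

279/1000


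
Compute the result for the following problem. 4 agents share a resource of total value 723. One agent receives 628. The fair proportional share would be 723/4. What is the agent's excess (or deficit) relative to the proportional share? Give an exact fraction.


Step 1: Proportional share = 723/4
Step 2: Agent's actual allocation = 628
Step 3: Excess = 628 - 723/4 = 1789/4

1789/4


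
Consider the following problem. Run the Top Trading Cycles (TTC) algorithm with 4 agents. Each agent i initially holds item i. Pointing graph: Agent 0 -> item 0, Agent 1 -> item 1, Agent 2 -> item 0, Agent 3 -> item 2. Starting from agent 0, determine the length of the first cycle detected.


Step 1: Trace the pointer graph from agent 0: 0 -> 0
Step 2: A cycle is detected when we revisit agent 0
Step 3: The cycle is: 0 -> 0
Step 4: Cycle length = 1

1


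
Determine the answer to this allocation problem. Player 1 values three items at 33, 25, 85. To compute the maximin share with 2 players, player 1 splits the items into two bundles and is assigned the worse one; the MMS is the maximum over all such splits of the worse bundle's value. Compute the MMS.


Step 1: Item values = 33, 25, 85
Step 2: Enumerate all 2-bundle partitions and take the smaller bundle:
  Partition 1: {33} vs {25,85} -> bundles 33, 110; min = 33
  Partition 2: {25} vs {33,85} -> bundles 25, 118; min = 25
  Partition 3: {85} vs {33,25} -> bundles 85, 58; min = 58
Step 3: MMS = max(33, 25, 58) = 58

58


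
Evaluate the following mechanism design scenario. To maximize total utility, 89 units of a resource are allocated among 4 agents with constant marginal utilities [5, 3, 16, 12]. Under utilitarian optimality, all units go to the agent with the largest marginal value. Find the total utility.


Step 1: The marginal utilities are [5, 3, 16, 12]
Step 2: The highest marginal utility is 16
Step 3: All 89 units go to that agent
Step 4: Total utility = 16 * 89 = 1424

1424


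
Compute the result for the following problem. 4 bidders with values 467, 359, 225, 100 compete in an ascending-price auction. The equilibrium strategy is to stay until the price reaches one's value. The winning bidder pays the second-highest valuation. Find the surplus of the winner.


Step 1: Identify the highest value: 467
Step 2: Identify the second-highest value: 359
Step 3: The final price = second-highest value = 359
Step 4: Surplus = 467 - 359 = 108

108


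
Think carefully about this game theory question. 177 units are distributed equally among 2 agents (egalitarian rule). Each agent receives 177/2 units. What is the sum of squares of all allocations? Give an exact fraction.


Step 1: Each agent's share = 177/2
Step 2: Square of each share = (177/2)^2 = 31329/4
Step 3: Sum of squares = 2 * 31329/4 = 31329/2

31329/2


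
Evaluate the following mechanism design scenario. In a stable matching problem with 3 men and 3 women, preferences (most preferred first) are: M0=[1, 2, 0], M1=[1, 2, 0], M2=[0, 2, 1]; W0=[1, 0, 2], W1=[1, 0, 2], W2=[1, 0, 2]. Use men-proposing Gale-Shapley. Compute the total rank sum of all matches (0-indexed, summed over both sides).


Step 1: Run Gale-Shapley (men propose, women hold best offer):
  M0 proposes to W1; she accepts
  M1 proposes to W1; she switches from M0
  M2 proposes to W0; she accepts
  M0 proposes to W2; she accepts
Step 2: Final matching: W0-M2, W1-M1, W2-M0
Step 3: 0-indexed ranks (man's rank of his match, then woman's): 0 + 2 + 0 + 0 + 1 + 1
Step 4: Total rank sum = 4

4


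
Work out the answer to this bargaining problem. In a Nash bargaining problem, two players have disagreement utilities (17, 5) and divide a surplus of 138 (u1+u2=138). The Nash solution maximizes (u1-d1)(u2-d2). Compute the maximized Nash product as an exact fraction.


Step 1: The Nash solution splits surplus symmetrically above the disagreement point
Step 2: u1 = (total + d1 - d2)/2 = (138 + 17 - 5)/2 = 75
Step 3: u2 = (total - d1 + d2)/2 = (138 - 17 + 5)/2 = 63
Step 4: Nash product = (75 - 17) * (63 - 5)
Step 5: = 58 * 58 = 3364

3364


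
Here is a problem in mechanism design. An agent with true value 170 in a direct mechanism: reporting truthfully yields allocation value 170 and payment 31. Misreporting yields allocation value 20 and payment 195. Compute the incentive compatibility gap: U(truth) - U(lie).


Step 1: U(truth) = value - payment = 170 - 31 = 139
Step 2: U(lie) = allocation - payment = 20 - 195 = -175
Step 3: IC gap = 139 - (-175) = 314

314


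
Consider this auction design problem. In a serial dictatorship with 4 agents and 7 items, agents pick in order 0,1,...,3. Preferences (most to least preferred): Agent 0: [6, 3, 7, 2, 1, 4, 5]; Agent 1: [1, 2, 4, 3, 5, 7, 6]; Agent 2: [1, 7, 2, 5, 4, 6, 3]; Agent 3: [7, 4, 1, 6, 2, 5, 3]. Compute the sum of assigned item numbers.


Step 1: Agent 0 picks item 6
Step 2: Agent 1 picks item 1
Step 3: Agent 2 picks item 7
Step 4: Agent 3 picks item 4
Step 5: Sum = 6 + 1 + 7 + 4 = 18

18


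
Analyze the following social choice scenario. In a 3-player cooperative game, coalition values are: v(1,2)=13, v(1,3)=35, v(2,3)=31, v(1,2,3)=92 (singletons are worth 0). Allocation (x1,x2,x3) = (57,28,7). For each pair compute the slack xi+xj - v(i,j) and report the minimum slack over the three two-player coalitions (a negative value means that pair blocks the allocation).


Step 1: Slack for coalition (1,2): x1+x2 - v12 = 85 - 13 = 72
Step 2: Slack for coalition (1,3): x1+x3 - v13 = 64 - 35 = 29
Step 3: Slack for coalition (2,3): x2+x3 - v23 = 35 - 31 = 4
Step 4: Minimum slack = min(72, 29, 4) = 4, attained by (2,3); no pair can gain by deviating, so the allocation is in the core

4


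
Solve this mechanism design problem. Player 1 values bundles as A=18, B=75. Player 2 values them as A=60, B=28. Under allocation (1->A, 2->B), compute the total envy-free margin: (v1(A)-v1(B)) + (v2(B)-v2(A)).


Step 1: Player 1's margin = v1(A) - v1(B) = 18 - 75 = -57
Step 2: Player 2's margin = v2(B) - v2(A) = 28 - 60 = -32
Step 3: Total margin = -57 + -32 = -89

-89


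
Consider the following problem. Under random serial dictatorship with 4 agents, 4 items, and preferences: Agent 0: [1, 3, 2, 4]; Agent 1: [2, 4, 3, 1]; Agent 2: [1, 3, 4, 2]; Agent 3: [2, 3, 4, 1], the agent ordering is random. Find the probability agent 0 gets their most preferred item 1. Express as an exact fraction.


Step 1: Agent 0 wants item 1
Step 2: There are 24 possible orderings of agents
Step 3: In 12 orderings, agent 0 gets item 1
Step 4: Probability = 12/24 = 1/2

1/2


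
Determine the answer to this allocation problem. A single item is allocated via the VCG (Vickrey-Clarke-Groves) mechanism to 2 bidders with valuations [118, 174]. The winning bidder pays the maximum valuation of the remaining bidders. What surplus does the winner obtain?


Step 1: The winner is the agent with the highest value: agent 1 with value 174
Step 2: Values of other agents: [118]
Step 3: VCG payment = max of others' values = 118
Step 4: Surplus = 174 - 118 = 56

56


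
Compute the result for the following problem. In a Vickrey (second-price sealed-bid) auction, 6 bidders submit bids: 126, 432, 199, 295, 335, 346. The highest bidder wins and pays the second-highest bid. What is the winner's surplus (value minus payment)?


Step 1: Sort bids in descending order: 432, 346, 335, 295, 199, 126
Step 2: The winning bid is the highest: 432
Step 3: The payment equals the second-highest bid: 346
Step 4: Surplus = winner's bid - payment = 432 - 346 = 86

86


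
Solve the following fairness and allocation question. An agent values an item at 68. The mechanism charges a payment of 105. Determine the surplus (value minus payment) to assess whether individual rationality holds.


Step 1: Surplus = value - payment = 68 - 105 = -37
Step 2: IR is violated (surplus < 0)

-37


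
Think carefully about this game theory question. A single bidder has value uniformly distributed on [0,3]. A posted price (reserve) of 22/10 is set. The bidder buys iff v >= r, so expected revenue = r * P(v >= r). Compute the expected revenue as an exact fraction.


Step 1: Posted price r = 11/5, value support [0,3]
Step 2: P(v >= r) = (3 - 11/5)/3 = 4/15
Step 3: Expected revenue = r * P(v >= r) = 11/5 * 4/15
Step 4: Revenue = 44/75

44/75


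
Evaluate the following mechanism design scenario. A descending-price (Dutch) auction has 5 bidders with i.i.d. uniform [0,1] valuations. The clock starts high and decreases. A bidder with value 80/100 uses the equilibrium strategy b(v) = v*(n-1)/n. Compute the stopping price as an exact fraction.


Step 1: Dutch auctions are strategically equivalent to first-price auctions
Step 2: The equilibrium bid is b(v) = v*(n-1)/n
Step 3: b = 4/5 * 4/5
Step 4: b = 16/25

16/25


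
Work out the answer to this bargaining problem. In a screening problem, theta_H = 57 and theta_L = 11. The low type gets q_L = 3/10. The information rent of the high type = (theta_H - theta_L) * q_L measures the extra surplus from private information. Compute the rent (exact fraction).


Step 1: theta_H - theta_L = 57 - 11 = 46
Step 2: Information rent = (theta_H - theta_L) * q_L
Step 3: = 46 * 3/10
Step 4: = 69/5

69/5


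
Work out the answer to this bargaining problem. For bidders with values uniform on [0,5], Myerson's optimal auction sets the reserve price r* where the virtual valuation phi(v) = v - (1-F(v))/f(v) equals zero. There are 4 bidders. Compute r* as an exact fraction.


Step 1: For U[0,5], F(v) = v/5 and f(v) = 1/5
Step 2: phi(v) = v - (1 - v/5)/(1/5) = v - (5 - v) = 2v - 5
Step 3: Set phi(r*) = 0: 2r* - 5 = 0
Step 4: r* = 5/2 (the number of bidders n = 4 does not enter)

5/2


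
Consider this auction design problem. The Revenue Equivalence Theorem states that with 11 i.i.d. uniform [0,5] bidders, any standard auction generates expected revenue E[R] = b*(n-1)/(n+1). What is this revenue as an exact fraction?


Step 1: By Revenue Equivalence, expected revenue = b*(n-1)/(n+1)
Step 2: Substituting n = 11, b = 5
Step 3: Revenue = 5*(11-1)/(11+1) = 5*10/12
Step 4: Revenue = 50/12 = 25/6

25/6


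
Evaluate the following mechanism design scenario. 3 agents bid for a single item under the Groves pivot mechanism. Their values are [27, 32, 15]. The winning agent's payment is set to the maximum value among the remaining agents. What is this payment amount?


Step 1: The efficient winner is agent 1 with value 32
Step 2: Other agents' values: [27, 15]
Step 3: Pivot payment = max(others) = 27
Step 4: The winner pays 27

27


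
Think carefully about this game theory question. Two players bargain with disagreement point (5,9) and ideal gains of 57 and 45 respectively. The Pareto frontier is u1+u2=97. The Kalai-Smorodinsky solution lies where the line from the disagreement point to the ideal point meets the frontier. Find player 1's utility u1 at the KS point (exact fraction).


Step 1: At the KS point, (u1-d1)/r1 = (u2-d2)/r2 = t and u1+u2 = 97
Step 2: u1 = d1 + r1*t and u2 = d2 + r2*t, so (d1 + r1*t) + (d2 + r2*t) = 97
Step 3: t = (97 - 5 - 9)/(57 + 45) = 83/102
Step 4: u1 = d1 + r1*t = 5 + 57 * 83/102 = 1747/34
Step 5: (Check: u2 = d2 + r2*t = 1551/34; u1+u2 = 1747/34 + 1551/34 = 97, on the frontier.)

1747/34


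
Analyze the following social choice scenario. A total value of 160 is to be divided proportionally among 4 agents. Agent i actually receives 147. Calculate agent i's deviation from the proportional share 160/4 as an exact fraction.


Step 1: Proportional share = 160/4 = 40
Step 2: Agent's actual allocation = 147
Step 3: Excess = 147 - 40 = 107

107


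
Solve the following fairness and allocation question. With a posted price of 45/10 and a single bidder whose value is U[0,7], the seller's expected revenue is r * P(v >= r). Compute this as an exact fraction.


Step 1: Posted price r = 9/2, value support [0,7]
Step 2: P(v >= r) = (7 - 9/2)/7 = 5/14
Step 3: Expected revenue = r * P(v >= r) = 9/2 * 5/14
Step 4: Revenue = 45/28

45/28


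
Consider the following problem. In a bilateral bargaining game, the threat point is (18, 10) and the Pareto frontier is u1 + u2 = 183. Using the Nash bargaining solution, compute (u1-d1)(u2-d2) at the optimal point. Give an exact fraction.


Step 1: The Nash solution splits surplus symmetrically above the disagreement point
Step 2: u1 = (total + d1 - d2)/2 = (183 + 18 - 10)/2 = 191/2
Step 3: u2 = (total - d1 + d2)/2 = (183 - 18 + 10)/2 = 175/2
Step 4: Nash product = (191/2 - 18) * (175/2 - 10)
Step 5: = 155/2 * 155/2 = 24025/4

24025/4


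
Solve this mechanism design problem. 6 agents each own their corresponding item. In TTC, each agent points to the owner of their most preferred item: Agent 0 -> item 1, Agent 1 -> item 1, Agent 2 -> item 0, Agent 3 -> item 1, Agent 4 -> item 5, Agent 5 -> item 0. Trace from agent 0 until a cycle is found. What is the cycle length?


Step 1: Trace the pointer graph from agent 0: 0 -> 1 -> 1
Step 2: A cycle is detected when we revisit agent 1
Step 3: The cycle is: 1 -> 1
Step 4: Cycle length = 1

1


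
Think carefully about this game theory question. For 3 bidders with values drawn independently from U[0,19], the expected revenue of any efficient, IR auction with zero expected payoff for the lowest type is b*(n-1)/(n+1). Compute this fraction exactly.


Step 1: By Revenue Equivalence, expected revenue = b*(n-1)/(n+1)
Step 2: Substituting n = 3, b = 19
Step 3: Revenue = 19*(3-1)/(3+1) = 19*2/4
Step 4: Revenue = 38/4 = 19/2

19/2


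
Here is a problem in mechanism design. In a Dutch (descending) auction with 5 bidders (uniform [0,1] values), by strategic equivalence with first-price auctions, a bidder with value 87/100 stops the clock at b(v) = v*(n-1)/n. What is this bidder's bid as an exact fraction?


Step 1: Dutch auctions are strategically equivalent to first-price auctions
Step 2: The equilibrium bid is b(v) = v*(n-1)/n
Step 3: b = 87/100 * 4/5
Step 4: b = 87/125

87/125


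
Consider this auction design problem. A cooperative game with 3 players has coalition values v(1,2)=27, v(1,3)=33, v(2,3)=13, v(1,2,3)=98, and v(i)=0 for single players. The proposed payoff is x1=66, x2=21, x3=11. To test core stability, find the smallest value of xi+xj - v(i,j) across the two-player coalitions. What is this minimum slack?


Step 1: Slack for coalition (1,2): x1+x2 - v12 = 87 - 27 = 60
Step 2: Slack for coalition (1,3): x1+x3 - v13 = 77 - 33 = 44
Step 3: Slack for coalition (2,3): x2+x3 - v23 = 32 - 13 = 19
Step 4: Minimum slack = min(60, 44, 19) = 19, attained by (2,3); no pair can gain by deviating, so the allocation is in the core

19


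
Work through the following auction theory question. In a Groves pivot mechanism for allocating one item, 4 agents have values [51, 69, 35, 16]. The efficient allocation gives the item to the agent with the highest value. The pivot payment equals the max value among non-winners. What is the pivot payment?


Step 1: The efficient winner is agent 1 with value 69
Step 2: Other agents' values: [51, 35, 16]
Step 3: Pivot payment = max(others) = 51
Step 4: The winner pays 51

51


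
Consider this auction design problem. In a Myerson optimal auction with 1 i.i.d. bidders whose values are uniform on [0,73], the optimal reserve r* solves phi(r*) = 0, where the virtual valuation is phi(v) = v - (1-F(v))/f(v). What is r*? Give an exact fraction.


Step 1: For U[0,73], F(v) = v/73 and f(v) = 1/73
Step 2: phi(v) = v - (1 - v/73)/(1/73) = v - (73 - v) = 2v - 73
Step 3: Set phi(r*) = 0: 2r* - 73 = 0
Step 4: r* = 73/2 (the number of bidders n = 1 does not enter)

73/2


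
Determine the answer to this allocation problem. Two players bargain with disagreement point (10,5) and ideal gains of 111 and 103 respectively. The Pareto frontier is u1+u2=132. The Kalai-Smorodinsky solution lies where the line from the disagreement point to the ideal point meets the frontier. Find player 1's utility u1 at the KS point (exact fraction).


Step 1: At the KS point, (u1-d1)/r1 = (u2-d2)/r2 = t and u1+u2 = 132
Step 2: u1 = d1 + r1*t and u2 = d2 + r2*t, so (d1 + r1*t) + (d2 + r2*t) = 132
Step 3: t = (132 - 10 - 5)/(111 + 103) = 117/214
Step 4: u1 = d1 + r1*t = 10 + 111 * 117/214 = 15127/214
Step 5: (Check: u2 = d2 + r2*t = 13121/214; u1+u2 = 15127/214 + 13121/214 = 132, on the frontier.)

15127/214


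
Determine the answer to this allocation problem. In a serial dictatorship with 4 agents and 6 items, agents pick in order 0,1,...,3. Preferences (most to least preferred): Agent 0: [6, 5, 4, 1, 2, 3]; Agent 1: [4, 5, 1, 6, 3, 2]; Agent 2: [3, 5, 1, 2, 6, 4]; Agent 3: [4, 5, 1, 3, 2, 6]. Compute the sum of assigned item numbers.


Step 1: Agent 0 picks item 6
Step 2: Agent 1 picks item 4
Step 3: Agent 2 picks item 3
Step 4: Agent 3 picks item 5
Step 5: Sum = 6 + 4 + 3 + 5 = 18

18


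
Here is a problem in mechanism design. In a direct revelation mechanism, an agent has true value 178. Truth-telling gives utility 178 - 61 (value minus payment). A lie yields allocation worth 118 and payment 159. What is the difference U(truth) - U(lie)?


Step 1: U(truth) = value - payment = 178 - 61 = 117
Step 2: U(lie) = allocation - payment = 118 - 159 = -41
Step 3: IC gap = 117 - (-41) = 158

158


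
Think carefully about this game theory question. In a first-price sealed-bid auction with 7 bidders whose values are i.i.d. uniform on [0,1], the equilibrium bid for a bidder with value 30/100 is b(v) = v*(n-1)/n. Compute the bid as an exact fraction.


Step 1: The symmetric BNE bidding function is b(v) = v * (n-1) / n
Step 2: Substitute v = 3/10 and n = 7
Step 3: b = 3/10 * 6/7
Step 4: b = 9/35

9/35


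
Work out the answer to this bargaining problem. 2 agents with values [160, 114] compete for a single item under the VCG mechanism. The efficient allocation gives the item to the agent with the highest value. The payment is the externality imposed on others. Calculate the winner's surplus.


Step 1: The winner is the agent with the highest value: agent 0 with value 160
Step 2: Values of other agents: [114]
Step 3: VCG payment = max of others' values = 114
Step 4: Surplus = 160 - 114 = 46

46


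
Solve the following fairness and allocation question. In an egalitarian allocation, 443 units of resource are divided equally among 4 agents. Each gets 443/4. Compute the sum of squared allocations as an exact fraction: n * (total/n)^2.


Step 1: Each agent's share = 443/4
Step 2: Square of each share = (443/4)^2 = 196249/16
Step 3: Sum of squares = 4 * 196249/16 = 196249/4

196249/4


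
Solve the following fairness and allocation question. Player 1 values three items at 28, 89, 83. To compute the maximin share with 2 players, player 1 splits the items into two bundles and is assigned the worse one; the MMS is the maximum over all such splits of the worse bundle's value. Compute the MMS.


Step 1: Item values = 28, 89, 83
Step 2: Enumerate all 2-bundle partitions and take the smaller bundle:
  Partition 1: {28} vs {89,83} -> bundles 28, 172; min = 28
  Partition 2: {89} vs {28,83} -> bundles 89, 111; min = 89
  Partition 3: {83} vs {28,89} -> bundles 83, 117; min = 83
Step 3: MMS = max(28, 89, 83) = 89

89


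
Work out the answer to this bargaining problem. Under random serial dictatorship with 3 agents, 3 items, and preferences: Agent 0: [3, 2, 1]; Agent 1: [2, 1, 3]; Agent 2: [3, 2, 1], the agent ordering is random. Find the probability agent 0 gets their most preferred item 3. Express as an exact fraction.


Step 1: Agent 0 wants item 3
Step 2: There are 6 possible orderings of agents
Step 3: In 3 orderings, agent 0 gets item 3
Step 4: Probability = 3/6 = 1/2

1/2


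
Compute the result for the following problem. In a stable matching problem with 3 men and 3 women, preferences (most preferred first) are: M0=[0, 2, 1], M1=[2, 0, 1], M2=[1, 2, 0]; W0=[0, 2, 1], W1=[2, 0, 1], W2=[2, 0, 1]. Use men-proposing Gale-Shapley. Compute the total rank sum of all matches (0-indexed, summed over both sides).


Step 1: Run Gale-Shapley (men propose, women hold best offer):
  M0 proposes to W0; she accepts
  M1 proposes to W2; she accepts
  M2 proposes to W1; she accepts
Step 2: Final matching: W0-M0, W1-M2, W2-M1
Step 3: 0-indexed ranks (man's rank of his match, then woman's): 0 + 0 + 0 + 0 + 0 + 2
Step 4: Total rank sum = 2

2


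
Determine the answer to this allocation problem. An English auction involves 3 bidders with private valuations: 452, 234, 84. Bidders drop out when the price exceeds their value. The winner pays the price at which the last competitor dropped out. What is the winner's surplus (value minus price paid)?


Step 1: Identify the highest value: 452
Step 2: Identify the second-highest value: 234
Step 3: The final price = second-highest value = 234
Step 4: Surplus = 452 - 234 = 218

218
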